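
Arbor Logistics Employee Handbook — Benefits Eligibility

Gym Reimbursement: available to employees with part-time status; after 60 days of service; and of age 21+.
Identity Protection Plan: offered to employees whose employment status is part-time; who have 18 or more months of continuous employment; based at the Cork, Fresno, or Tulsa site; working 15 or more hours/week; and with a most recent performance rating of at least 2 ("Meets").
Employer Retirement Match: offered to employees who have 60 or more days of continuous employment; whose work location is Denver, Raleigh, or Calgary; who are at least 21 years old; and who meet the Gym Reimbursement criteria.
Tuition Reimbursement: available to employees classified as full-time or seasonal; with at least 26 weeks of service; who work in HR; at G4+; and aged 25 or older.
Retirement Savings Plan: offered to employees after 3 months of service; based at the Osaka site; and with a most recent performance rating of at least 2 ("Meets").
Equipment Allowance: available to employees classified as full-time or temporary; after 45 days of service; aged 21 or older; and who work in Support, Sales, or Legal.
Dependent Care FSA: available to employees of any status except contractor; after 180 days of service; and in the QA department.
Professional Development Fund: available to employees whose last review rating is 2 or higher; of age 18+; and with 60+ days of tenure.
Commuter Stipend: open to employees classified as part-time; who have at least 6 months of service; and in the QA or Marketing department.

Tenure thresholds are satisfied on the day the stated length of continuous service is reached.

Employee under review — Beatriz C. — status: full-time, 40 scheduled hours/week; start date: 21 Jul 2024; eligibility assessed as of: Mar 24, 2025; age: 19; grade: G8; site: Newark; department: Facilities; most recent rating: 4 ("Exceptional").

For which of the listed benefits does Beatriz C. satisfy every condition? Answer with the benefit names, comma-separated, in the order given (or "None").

Professional Development Fund

Service from 21 Jul 2024 to Mar 24, 2025: 246 days.
Gym Reimbursement — status full-time ✗ (requires part-time) → not eligible.
Identity Protection Plan — status full-time ✗ (requires part-time) → not eligible.
Employer Retirement Match — service 246 days ≥ 60 days ✓; site Newark ✗ (not Denver, Raleigh, or Calgary) → not eligible.
Tuition Reimbursement — status full-time ✓; service 246 days ≥ 26 weeks (≈182 days) ✓; dept Facilities ✗ → not eligible.
Retirement Savings Plan — service 246 days ≥ 3 months (≈90 days) ✓; site Newark ✗ (not Osaka) → not eligible.
Equipment Allowance — status full-time ✓; service 246 days ≥ 45 days ✓; age 19 < 21 ✗ → not eligible.
Dependent Care FSA — status full-time ✓ (not excluded); service 246 days ≥ 180 days ✓; dept Facilities ✗ → not eligible.
Professional Development Fund — rating 4 ≥ 2 ✓; age 19 ≥ 18 ✓; service 246 days ≥ 60 days ✓ → eligible.
Commuter Stipend — status full-time ✗ (requires part-time) → not eligible.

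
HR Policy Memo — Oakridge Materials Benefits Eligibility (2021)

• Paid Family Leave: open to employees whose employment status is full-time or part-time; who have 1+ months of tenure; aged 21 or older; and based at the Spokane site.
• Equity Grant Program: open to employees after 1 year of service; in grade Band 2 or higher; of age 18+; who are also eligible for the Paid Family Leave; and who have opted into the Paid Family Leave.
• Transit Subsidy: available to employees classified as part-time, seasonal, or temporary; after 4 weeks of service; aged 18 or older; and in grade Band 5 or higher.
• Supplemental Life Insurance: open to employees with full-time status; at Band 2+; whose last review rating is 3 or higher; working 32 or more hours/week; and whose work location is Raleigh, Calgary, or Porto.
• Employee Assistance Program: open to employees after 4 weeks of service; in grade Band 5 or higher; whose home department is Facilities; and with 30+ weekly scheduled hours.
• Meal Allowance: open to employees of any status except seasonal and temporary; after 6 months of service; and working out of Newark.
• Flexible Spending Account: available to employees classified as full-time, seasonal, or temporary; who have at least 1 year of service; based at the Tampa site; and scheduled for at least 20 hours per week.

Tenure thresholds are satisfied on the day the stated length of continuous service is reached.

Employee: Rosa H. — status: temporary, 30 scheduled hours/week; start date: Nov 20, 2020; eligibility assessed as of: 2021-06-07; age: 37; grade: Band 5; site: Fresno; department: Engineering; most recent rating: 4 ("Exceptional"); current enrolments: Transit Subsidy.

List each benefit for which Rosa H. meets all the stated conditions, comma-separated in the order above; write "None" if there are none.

Transit Subsidy

Service from Nov 20, 2020 to 2021-06-07: 199 days.
Paid Family Leave — status temporary ✗ (requires full-time or part-time) → not eligible.
Equity Grant Program — service 199 days < 1 year (≈365 days) ✗ → not eligible.
Transit Subsidy — status temporary ✓; service 199 days ≥ 4 weeks (≈28 days) ✓; age 37 ≥ 18 ✓; grade Band 5 ≥ Band 5 ✓ → eligible.
Supplemental Life Insurance — status temporary ✗ (requires full-time) → not eligible.
Employee Assistance Program — service 199 days ≥ 4 weeks (≈28 days) ✓; grade Band 5 ≥ Band 5 ✓; dept Engineering ✗ → not eligible.
Meal Allowance — status temporary ✗ (excluded) → not eligible.
Flexible Spending Account — status temporary ✓; service 199 days < 1 year (≈365 days) ✗ → not eligible.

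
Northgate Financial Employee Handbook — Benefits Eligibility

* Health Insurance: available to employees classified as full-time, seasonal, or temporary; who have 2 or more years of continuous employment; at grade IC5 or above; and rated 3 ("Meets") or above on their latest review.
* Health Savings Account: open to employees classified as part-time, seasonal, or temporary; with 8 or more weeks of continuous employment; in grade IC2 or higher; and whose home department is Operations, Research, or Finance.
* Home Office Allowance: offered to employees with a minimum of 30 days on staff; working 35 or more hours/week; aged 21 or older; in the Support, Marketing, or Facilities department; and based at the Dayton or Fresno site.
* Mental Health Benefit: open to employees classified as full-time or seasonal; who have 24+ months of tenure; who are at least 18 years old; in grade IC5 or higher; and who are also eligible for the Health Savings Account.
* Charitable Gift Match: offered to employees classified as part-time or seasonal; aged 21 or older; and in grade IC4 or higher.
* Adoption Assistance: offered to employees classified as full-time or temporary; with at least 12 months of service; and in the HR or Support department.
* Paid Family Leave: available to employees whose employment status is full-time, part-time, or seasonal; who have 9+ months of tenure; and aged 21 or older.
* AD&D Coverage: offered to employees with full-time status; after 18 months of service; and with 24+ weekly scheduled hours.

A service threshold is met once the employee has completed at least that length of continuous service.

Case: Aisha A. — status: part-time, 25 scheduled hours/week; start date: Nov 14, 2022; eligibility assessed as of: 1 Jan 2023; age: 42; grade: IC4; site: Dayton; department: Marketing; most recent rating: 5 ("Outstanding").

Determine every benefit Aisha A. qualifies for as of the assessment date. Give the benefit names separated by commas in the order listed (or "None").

Service from Nov 14, 2022 to 1 Jan 2023: 48 days.
Health Insurance — status part-time ✗ (requires full-time, seasonal, or temporary) → not eligible.
Health Savings Account — status part-time ✓; service 48 days < 8 weeks (≈56 days) ✗ → not eligible.
Home Office Allowance — service 48 days ≥ 30 days ✓; 25 hrs/wk < 35 ✗ → not eligible.
Mental Health Benefit — status part-time ✗ (requires full-time or seasonal) → not eligible.
Charitable Gift Match — status part-time ✓; age 42 ≥ 21 ✓; grade IC4 ≥ IC4 ✓ → eligible.
Adoption Assistance — status part-time ✗ (requires full-time or temporary) → not eligible.
Paid Family Leave — status part-time ✓; service 48 days < 9 months (≈270 days) ✗ → not eligible.
AD&D Coverage — status part-time ✗ (requires full-time) → not eligible.

Charitable Gift Match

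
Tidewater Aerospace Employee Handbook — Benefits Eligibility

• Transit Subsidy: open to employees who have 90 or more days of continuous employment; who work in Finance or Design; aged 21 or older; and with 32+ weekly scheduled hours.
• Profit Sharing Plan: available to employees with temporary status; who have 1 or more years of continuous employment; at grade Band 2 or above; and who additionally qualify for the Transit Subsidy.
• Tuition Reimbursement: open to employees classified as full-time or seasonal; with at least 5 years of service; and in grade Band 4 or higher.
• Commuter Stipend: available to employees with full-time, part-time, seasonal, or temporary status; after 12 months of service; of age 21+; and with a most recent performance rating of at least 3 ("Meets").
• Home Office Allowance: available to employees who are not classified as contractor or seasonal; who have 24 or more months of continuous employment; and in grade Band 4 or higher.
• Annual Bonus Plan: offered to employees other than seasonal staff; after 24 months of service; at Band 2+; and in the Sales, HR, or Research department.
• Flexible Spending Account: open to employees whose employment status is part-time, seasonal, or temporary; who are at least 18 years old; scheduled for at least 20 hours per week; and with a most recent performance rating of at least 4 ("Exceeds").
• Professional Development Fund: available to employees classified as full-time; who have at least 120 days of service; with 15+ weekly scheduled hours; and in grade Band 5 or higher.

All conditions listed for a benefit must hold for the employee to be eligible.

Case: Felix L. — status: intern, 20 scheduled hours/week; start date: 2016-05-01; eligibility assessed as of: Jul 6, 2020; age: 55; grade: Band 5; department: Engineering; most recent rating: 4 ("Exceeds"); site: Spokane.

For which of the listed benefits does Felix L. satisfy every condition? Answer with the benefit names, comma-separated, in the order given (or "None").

Service from 2016-05-01 to Jul 6, 2020: 1527 days.
Transit Subsidy — service 1527 days ≥ 90 days ✓; dept Engineering ✗ → not eligible.
Profit Sharing Plan — status intern ✗ (requires temporary) → not eligible.
Tuition Reimbursement — status intern ✗ (requires full-time or seasonal) → not eligible.
Commuter Stipend — status intern ✗ (requires full-time, part-time, seasonal, or temporary) → not eligible.
Home Office Allowance — status intern ✓ (not excluded); service 1527 days ≥ 24 months (≈720 days) ✓; grade Band 5 ≥ Band 4 ✓ → eligible.
Annual Bonus Plan — status intern ✓ (not excluded); service 1527 days ≥ 24 months (≈720 days) ✓; grade Band 5 ≥ Band 2 ✓; dept Engineering ✗ → not eligible.
Flexible Spending Account — status intern ✗ (requires part-time, seasonal, or temporary) → not eligible.
Professional Development Fund — status intern ✗ (requires full-time) → not eligible.

Home Office Allowance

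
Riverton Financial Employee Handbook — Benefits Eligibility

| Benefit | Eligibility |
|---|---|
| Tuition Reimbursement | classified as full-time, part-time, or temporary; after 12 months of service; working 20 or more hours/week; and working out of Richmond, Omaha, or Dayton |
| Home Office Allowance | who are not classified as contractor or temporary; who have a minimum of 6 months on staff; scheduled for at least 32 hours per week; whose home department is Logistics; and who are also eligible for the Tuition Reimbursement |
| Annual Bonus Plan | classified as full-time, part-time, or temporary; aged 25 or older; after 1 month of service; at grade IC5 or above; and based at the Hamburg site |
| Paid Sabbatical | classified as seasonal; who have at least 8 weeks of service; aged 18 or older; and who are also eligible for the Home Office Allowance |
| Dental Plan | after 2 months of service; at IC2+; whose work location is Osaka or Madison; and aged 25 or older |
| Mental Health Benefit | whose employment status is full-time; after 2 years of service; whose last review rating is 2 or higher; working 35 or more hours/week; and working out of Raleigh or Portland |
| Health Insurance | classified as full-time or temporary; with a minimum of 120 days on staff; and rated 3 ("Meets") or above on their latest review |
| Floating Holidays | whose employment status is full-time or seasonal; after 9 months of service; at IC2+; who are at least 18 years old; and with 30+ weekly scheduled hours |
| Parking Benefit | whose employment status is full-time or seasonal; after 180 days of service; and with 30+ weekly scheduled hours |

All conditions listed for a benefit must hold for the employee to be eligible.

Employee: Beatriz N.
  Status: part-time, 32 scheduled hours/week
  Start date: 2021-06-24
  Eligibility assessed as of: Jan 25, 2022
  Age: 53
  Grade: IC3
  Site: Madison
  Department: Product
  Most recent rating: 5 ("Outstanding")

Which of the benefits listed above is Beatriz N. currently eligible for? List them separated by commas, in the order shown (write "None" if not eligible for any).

Dental Plan

Service from 2021-06-24 to Jan 25, 2022: 215 days.
Tuition Reimbursement — status part-time ✓; service 215 days < 12 months (≈360 days) ✗ → not eligible.
Home Office Allowance — status part-time ✓ (not excluded); service 215 days ≥ 6 months (≈180 days) ✓; 32 hrs/wk ≥ 32 ✓; dept Product ✗ → not eligible.
Annual Bonus Plan — status part-time ✓; age 53 ≥ 25 ✓; service 215 days ≥ 1 month (≈30 days) ✓; grade IC3 < IC5 ✗ → not eligible.
Paid Sabbatical — status part-time ✗ (requires seasonal) → not eligible.
Dental Plan — service 215 days ≥ 2 months (≈60 days) ✓; grade IC3 ≥ IC2 ✓; site Madison ✓; age 53 ≥ 25 ✓ → eligible.
Mental Health Benefit — status part-time ✗ (requires full-time) → not eligible.
Health Insurance — status part-time ✗ (requires full-time or temporary) → not eligible.
Floating Holidays — status part-time ✗ (requires full-time or seasonal) → not eligible.
Parking Benefit — status part-time ✗ (requires full-time or seasonal) → not eligible.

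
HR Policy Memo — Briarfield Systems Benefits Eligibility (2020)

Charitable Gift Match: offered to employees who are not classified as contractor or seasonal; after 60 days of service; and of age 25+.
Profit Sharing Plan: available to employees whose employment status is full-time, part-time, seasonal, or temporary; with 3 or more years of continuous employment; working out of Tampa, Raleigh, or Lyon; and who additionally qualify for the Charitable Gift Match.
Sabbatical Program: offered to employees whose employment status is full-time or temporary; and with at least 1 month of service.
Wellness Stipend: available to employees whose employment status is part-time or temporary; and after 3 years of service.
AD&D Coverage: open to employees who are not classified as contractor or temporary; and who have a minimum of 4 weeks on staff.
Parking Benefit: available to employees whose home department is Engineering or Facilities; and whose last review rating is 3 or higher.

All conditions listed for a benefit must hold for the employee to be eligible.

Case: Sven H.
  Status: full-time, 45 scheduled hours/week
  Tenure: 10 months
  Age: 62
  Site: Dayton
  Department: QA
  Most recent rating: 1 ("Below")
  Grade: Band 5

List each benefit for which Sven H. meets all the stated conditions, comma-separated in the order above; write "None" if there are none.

Charitable Gift Match, Sabbatical Program, AD&D Coverage

Charitable Gift Match — status full-time ✓ (not excluded); service 10 months ≥ 60 days ✓; age 62 ≥ 25 ✓ → eligible.
Profit Sharing Plan — status full-time ✓; service 10 months < 3 years (≈1095 days) ✗ → not eligible.
Sabbatical Program — status full-time ✓; service 10 months ≥ 1 month ✓ → eligible.
Wellness Stipend — status full-time ✗ (requires part-time or temporary) → not eligible.
AD&D Coverage — status full-time ✓ (not excluded); service 10 months ≥ 4 weeks (≈28 days) ✓ → eligible.
Parking Benefit — dept QA ✗ → not eligible.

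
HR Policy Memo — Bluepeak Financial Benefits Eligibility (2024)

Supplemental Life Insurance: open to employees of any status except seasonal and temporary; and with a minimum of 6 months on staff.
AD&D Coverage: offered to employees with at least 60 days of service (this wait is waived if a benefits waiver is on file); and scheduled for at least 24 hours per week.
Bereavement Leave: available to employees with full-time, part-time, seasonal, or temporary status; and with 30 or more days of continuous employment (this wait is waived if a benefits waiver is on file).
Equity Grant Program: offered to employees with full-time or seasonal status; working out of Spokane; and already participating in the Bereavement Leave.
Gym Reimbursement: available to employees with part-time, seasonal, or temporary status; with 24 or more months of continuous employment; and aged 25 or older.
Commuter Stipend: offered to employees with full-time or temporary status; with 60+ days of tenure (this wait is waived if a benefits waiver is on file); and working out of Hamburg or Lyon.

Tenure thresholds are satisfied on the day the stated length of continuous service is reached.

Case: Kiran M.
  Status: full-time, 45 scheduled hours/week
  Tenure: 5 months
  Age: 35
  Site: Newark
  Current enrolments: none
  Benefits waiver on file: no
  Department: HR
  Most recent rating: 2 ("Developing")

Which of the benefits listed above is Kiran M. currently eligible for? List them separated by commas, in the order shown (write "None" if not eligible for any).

AD&D Coverage, Bereavement Leave

Supplemental Life Insurance — status full-time ✓ (not excluded); service 5 months < 6 months ✗ → not eligible.
AD&D Coverage — no waiver, service 5 months ≥ 60 days ✓; 45 hrs/wk ≥ 24 ✓ → eligible.
Bereavement Leave — status full-time ✓; no waiver, service 5 months ≥ 30 days ✓ → eligible.
Equity Grant Program — status full-time ✓; site Newark ✗ (not Spokane) → not eligible.
Gym Reimbursement — status full-time ✗ (requires part-time, seasonal, or temporary) → not eligible.
Commuter Stipend — status full-time ✓; no waiver, service 5 months ≥ 60 days ✓; site Newark ✗ (not Hamburg or Lyon) → not eligible.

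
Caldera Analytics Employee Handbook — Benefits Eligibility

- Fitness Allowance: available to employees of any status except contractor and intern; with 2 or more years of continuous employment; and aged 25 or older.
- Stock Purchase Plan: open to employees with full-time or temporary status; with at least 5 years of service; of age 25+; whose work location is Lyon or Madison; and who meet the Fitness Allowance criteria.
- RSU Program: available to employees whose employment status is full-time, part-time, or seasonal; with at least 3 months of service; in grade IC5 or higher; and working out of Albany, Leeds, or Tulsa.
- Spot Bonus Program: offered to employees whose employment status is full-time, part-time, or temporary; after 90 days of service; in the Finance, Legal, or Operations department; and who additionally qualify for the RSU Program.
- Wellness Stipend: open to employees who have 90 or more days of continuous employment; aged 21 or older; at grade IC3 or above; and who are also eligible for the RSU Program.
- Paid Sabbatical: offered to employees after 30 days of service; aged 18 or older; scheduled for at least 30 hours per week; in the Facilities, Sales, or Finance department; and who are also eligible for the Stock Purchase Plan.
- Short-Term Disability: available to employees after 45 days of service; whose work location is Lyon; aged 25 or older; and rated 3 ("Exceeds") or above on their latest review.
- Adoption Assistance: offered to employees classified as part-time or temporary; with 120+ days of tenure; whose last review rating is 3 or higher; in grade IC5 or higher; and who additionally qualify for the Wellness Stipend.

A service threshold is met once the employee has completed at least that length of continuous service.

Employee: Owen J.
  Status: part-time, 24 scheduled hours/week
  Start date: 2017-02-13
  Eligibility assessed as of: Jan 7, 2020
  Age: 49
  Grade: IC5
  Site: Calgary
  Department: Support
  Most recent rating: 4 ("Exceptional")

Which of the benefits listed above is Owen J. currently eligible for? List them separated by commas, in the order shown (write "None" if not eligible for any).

Service from 2017-02-13 to Jan 7, 2020: 1058 days.
Fitness Allowance — status part-time ✓ (not excluded); service 1058 days ≥ 2 years (≈730 days) ✓; age 49 ≥ 25 ✓ → eligible.
Stock Purchase Plan — status part-time ✗ (requires full-time or temporary) → not eligible.
RSU Program — status part-time ✓; service 1058 days ≥ 3 months (≈90 days) ✓; grade IC5 ≥ IC5 ✓; site Calgary ✗ (not Albany, Leeds, or Tulsa) → not eligible.
Spot Bonus Program — status part-time ✓; service 1058 days ≥ 90 days ✓; dept Support ✗ → not eligible.
Wellness Stipend — service 1058 days ≥ 90 days ✓; age 49 ≥ 21 ✓; grade IC5 ≥ IC3 ✓; not eligible for RSU Program ✗ → not eligible.
Paid Sabbatical — service 1058 days ≥ 30 days ✓; age 49 ≥ 18 ✓; 24 hrs/wk < 30 ✗ → not eligible.
Short-Term Disability — service 1058 days ≥ 45 days ✓; site Calgary ✗ (not Lyon) → not eligible.
Adoption Assistance — status part-time ✓; service 1058 days ≥ 120 days ✓; rating 4 ≥ 3 ✓; grade IC5 ≥ IC5 ✓; not eligible for Wellness Stipend ✗ → not eligible.

Fitness Allowance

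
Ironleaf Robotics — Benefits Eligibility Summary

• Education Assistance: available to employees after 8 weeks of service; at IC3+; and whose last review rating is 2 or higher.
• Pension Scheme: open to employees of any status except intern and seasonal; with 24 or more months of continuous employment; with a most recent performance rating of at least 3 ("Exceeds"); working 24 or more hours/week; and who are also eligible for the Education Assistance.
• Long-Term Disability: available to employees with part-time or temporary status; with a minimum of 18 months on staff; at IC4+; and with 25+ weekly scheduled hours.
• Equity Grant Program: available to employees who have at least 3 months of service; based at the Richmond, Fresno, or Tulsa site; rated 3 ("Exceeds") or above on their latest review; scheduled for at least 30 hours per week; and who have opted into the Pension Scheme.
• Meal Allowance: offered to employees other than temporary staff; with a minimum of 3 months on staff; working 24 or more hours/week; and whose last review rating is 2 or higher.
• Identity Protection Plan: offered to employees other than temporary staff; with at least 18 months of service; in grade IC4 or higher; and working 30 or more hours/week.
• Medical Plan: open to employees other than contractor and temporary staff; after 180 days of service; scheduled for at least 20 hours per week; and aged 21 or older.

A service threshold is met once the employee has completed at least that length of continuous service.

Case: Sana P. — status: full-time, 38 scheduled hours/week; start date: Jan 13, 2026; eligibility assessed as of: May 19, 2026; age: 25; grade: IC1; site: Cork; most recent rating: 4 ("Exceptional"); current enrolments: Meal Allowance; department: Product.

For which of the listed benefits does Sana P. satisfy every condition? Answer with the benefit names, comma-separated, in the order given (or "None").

Meal Allowance

Service from Jan 13, 2026 to May 19, 2026: 126 days.
Education Assistance — service 126 days ≥ 8 weeks (≈56 days) ✓; grade IC1 < IC3 ✗ → not eligible.
Pension Scheme — status full-time ✓ (not excluded); service 126 days < 24 months (≈720 days) ✗ → not eligible.
Long-Term Disability — status full-time ✗ (requires part-time or temporary) → not eligible.
Equity Grant Program — service 126 days ≥ 3 months (≈90 days) ✓; site Cork ✗ (not Richmond, Fresno, or Tulsa) → not eligible.
Meal Allowance — status full-time ✓ (not excluded); service 126 days ≥ 3 months (≈90 days) ✓; 38 hrs/wk ≥ 24 ✓; rating 4 ≥ 2 ✓ → eligible.
Identity Protection Plan — status full-time ✓ (not excluded); service 126 days < 18 months (≈540 days) ✗ → not eligible.
Medical Plan — status full-time ✓ (not excluded); service 126 days < 180 days ✗ → not eligible.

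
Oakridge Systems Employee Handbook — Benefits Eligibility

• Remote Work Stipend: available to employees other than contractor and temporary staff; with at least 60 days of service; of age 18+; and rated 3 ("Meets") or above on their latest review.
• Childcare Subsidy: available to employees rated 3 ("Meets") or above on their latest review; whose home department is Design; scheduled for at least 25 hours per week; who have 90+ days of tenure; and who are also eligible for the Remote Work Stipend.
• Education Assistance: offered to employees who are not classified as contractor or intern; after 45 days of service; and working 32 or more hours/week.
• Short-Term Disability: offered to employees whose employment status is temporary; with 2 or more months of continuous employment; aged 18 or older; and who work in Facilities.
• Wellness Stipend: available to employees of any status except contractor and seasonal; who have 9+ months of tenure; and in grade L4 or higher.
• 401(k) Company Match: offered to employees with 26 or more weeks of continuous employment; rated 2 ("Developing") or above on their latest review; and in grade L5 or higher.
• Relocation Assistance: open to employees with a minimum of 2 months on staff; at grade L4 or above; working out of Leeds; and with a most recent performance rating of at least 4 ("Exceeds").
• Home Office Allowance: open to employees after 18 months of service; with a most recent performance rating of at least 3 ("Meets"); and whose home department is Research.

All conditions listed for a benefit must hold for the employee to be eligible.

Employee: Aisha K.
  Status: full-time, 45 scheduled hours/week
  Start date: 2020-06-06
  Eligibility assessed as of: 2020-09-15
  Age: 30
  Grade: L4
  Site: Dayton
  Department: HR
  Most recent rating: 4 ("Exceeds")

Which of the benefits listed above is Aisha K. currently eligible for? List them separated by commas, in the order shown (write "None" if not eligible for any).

Remote Work Stipend, Education Assistance

Service from 2020-06-06 to 2020-09-15: 101 days.
Remote Work Stipend — status full-time ✓ (not excluded); service 101 days ≥ 60 days ✓; age 30 ≥ 18 ✓; rating 4 ≥ 3 ✓ → eligible.
Childcare Subsidy — rating 4 ≥ 3 ✓; dept HR ✗ → not eligible.
Education Assistance — status full-time ✓ (not excluded); service 101 days ≥ 45 days ✓; 45 hrs/wk ≥ 32 ✓ → eligible.
Short-Term Disability — status full-time ✗ (requires temporary) → not eligible.
Wellness Stipend — status full-time ✓ (not excluded); service 101 days < 9 months (≈270 days) ✗ → not eligible.
401(k) Company Match — service 101 days < 26 weeks (≈182 days) ✗ → not eligible.
Relocation Assistance — service 101 days ≥ 2 months (≈60 days) ✓; grade L4 ≥ L4 ✓; site Dayton ✗ (not Leeds) → not eligible.
Home Office Allowance — service 101 days < 18 months (≈540 days) ✗ → not eligible.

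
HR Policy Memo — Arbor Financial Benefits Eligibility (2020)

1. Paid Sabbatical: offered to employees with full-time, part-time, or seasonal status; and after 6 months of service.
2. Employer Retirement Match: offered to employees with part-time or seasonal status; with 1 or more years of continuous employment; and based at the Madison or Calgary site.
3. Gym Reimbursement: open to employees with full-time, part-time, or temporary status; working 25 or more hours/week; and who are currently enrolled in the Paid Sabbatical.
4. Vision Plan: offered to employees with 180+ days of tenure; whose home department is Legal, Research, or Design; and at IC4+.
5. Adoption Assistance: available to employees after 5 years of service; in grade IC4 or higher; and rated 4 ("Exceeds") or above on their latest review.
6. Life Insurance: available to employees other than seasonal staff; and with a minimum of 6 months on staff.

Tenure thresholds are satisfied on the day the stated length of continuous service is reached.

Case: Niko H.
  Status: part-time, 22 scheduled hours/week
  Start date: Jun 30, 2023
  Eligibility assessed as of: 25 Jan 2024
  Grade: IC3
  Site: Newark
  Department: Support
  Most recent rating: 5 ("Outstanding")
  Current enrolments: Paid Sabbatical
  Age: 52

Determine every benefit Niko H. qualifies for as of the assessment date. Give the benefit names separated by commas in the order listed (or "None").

Service from Jun 30, 2023 to 25 Jan 2024: 209 days.
Paid Sabbatical — status part-time ✓; service 209 days ≥ 6 months (≈180 days) ✓ → eligible.
Employer Retirement Match — status part-time ✓; service 209 days < 1 year (≈365 days) ✗ → not eligible.
Gym Reimbursement — status part-time ✓; 22 hrs/wk < 25 ✗ → not eligible.
Vision Plan — service 209 days ≥ 180 days ✓; dept Support ✗ → not eligible.
Adoption Assistance — service 209 days < 5 years (≈1825 days) ✗ → not eligible.
Life Insurance — status part-time ✓ (not excluded); service 209 days ≥ 6 months (≈180 days) ✓ → eligible.

Paid Sabbatical, Life Insurance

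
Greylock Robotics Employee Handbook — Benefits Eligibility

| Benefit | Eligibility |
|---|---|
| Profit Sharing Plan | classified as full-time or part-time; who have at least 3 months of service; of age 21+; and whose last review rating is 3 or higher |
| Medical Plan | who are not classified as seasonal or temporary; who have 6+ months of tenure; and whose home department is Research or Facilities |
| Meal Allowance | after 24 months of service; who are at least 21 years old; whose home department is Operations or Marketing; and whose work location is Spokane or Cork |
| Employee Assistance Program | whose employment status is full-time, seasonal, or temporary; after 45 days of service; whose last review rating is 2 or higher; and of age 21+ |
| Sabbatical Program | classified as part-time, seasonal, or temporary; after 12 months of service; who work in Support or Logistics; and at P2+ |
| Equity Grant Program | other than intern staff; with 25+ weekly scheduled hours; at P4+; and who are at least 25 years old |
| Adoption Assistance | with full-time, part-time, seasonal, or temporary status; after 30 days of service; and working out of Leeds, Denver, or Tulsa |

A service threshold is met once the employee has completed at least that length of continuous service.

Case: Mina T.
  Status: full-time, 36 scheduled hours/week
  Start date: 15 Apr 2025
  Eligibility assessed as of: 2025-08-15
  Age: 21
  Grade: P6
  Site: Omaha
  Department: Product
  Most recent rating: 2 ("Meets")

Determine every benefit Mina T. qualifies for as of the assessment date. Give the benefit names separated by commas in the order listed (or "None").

Service from 15 Apr 2025 to 2025-08-15: 122 days.
Profit Sharing Plan — status full-time ✓; service 122 days ≥ 3 months (≈90 days) ✓; age 21 ≥ 21 ✓; rating 2 < 3 ✗ → not eligible.
Medical Plan — status full-time ✓ (not excluded); service 122 days < 6 months (≈180 days) ✗ → not eligible.
Meal Allowance — service 122 days < 24 months (≈720 days) ✗ → not eligible.
Employee Assistance Program — status full-time ✓; service 122 days ≥ 45 days ✓; rating 2 ≥ 2 ✓; age 21 ≥ 21 ✓ → eligible.
Sabbatical Program — status full-time ✗ (requires part-time, seasonal, or temporary) → not eligible.
Equity Grant Program — status full-time ✓ (not excluded); 36 hrs/wk ≥ 25 ✓; grade P6 ≥ P4 ✓; age 21 < 25 ✗ → not eligible.
Adoption Assistance — status full-time ✓; service 122 days ≥ 30 days ✓; site Omaha ✗ (not Leeds, Denver, or Tulsa) → not eligible.

Employee Assistance Program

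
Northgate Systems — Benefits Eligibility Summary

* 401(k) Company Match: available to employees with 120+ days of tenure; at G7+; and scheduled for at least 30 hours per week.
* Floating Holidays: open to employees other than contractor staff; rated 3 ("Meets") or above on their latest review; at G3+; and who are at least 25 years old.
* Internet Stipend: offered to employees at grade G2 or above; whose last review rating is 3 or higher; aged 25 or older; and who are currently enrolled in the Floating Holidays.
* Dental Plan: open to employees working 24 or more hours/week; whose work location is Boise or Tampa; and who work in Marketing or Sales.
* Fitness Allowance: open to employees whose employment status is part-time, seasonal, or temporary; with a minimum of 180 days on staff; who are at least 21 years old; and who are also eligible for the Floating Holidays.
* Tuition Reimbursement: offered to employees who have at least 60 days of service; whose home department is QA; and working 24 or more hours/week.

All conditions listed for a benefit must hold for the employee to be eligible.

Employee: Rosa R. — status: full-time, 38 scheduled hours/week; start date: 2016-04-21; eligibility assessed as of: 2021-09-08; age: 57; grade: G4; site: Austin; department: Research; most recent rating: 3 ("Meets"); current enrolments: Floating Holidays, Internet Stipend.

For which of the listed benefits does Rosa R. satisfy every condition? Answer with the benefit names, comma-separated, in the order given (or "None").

Floating Holidays, Internet Stipend

Service from 2016-04-21 to 2021-09-08: 1966 days.
401(k) Company Match — service 1966 days ≥ 120 days ✓; grade G4 < G7 ✗ → not eligible.
Floating Holidays — status full-time ✓ (not excluded); rating 3 ≥ 3 ✓; grade G4 ≥ G3 ✓; age 57 ≥ 25 ✓ → eligible.
Internet Stipend — grade G4 ≥ G2 ✓; rating 3 ≥ 3 ✓; age 57 ≥ 25 ✓; enrolled in Floating Holidays ✓ → eligible.
Dental Plan — 38 hrs/wk ≥ 24 ✓; site Austin ✗ (not Boise or Tampa) → not eligible.
Fitness Allowance — status full-time ✗ (requires part-time, seasonal, or temporary) → not eligible.
Tuition Reimbursement — service 1966 days ≥ 60 days ✓; dept Research ✗ → not eligible.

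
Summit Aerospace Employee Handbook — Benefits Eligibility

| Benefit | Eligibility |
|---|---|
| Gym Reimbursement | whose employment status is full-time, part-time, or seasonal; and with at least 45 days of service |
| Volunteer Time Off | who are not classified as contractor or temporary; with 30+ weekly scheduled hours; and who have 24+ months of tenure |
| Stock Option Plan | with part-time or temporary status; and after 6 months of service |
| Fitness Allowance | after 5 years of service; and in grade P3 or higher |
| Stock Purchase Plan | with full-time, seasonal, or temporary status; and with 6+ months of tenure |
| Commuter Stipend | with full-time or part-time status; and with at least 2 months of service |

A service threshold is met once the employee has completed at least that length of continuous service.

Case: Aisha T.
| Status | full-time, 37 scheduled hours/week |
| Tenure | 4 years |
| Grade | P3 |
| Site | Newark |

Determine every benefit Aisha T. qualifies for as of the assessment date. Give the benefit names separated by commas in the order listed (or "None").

Gym Reimbursement, Volunteer Time Off, Stock Purchase Plan, Commuter Stipend

Gym Reimbursement — status full-time ✓; service 4 years ≥ 45 days ✓ → eligible.
Volunteer Time Off — status full-time ✓ (not excluded); 37 hrs/wk ≥ 30 ✓; service 4 years ≥ 24 months (≈720 days) ✓ → eligible.
Stock Option Plan — status full-time ✗ (requires part-time or temporary) → not eligible.
Fitness Allowance — service 4 years < 5 years ✗ → not eligible.
Stock Purchase Plan — status full-time ✓; service 4 years ≥ 6 months (≈180 days) ✓ → eligible.
Commuter Stipend — status full-time ✓; service 4 years ≥ 2 months (≈60 days) ✓ → eligible.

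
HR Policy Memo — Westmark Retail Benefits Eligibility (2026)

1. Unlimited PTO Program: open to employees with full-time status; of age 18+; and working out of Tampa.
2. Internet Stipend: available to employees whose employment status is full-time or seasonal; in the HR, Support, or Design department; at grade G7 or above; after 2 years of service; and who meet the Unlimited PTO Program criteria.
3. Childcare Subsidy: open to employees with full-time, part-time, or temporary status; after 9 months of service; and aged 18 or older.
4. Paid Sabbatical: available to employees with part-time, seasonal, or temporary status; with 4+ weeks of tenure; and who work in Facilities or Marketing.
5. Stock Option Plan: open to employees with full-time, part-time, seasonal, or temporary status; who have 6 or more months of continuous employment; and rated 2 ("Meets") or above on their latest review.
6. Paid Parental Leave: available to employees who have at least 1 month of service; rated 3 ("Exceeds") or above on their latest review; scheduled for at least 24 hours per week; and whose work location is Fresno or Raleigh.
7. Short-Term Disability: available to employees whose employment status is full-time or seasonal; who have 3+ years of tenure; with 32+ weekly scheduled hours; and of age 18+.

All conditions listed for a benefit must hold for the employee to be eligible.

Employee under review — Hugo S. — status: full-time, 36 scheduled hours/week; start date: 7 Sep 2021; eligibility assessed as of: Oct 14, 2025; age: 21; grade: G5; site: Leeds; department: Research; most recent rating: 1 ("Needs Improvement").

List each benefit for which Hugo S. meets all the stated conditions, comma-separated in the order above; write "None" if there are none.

Childcare Subsidy, Short-Term Disability

Service from 7 Sep 2021 to Oct 14, 2025: 1498 days.
Unlimited PTO Program — status full-time ✓; age 21 ≥ 18 ✓; site Leeds ✗ (not Tampa) → not eligible.
Internet Stipend — status full-time ✓; dept Research ✗ → not eligible.
Childcare Subsidy — status full-time ✓; service 1498 days ≥ 9 months (≈270 days) ✓; age 21 ≥ 18 ✓ → eligible.
Paid Sabbatical — status full-time ✗ (requires part-time, seasonal, or temporary) → not eligible.
Stock Option Plan — status full-time ✓; service 1498 days ≥ 6 months (≈180 days) ✓; rating 1 < 2 ✗ → not eligible.
Paid Parental Leave — service 1498 days ≥ 1 month (≈30 days) ✓; rating 1 < 3 ✗ → not eligible.
Short-Term Disability — status full-time ✓; service 1498 days ≥ 3 years (≈1095 days) ✓; 36 hrs/wk ≥ 32 ✓; age 21 ≥ 18 ✓ → eligible.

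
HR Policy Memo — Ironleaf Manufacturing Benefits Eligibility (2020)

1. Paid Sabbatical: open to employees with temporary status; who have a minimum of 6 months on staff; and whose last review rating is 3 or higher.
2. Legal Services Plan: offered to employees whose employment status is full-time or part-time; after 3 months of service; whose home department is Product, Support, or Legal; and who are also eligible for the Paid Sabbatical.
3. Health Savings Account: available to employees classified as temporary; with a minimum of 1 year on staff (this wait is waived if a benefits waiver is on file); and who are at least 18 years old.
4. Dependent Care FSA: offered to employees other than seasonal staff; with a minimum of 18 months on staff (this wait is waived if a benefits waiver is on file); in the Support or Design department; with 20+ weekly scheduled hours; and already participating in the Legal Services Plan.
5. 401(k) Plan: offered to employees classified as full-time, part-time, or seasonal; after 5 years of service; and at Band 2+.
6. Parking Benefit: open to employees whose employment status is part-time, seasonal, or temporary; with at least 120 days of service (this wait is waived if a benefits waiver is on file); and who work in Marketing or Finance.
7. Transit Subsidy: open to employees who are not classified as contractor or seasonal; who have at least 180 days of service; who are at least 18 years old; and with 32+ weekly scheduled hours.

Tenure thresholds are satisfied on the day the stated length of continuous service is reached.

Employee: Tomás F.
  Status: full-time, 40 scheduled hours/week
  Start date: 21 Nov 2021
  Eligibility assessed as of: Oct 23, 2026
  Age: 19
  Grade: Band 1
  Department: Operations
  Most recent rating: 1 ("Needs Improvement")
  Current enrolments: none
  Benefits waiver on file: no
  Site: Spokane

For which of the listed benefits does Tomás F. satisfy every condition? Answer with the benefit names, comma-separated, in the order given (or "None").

Transit Subsidy

Service from 21 Nov 2021 to Oct 23, 2026: 1797 days.
Paid Sabbatical — status full-time ✗ (requires temporary) → not eligible.
Legal Services Plan — status full-time ✓; service 1797 days ≥ 3 months (≈90 days) ✓; dept Operations ✗ → not eligible.
Health Savings Account — status full-time ✗ (requires temporary) → not eligible.
Dependent Care FSA — status full-time ✓ (not excluded); no waiver, service 1797 days ≥ 18 months (≈540 days) ✓; dept Operations ✗ → not eligible.
401(k) Plan — status full-time ✓; service 1797 days < 5 years (≈1825 days) ✗ → not eligible.
Parking Benefit — status full-time ✗ (requires part-time, seasonal, or temporary) → not eligible.
Transit Subsidy — status full-time ✓ (not excluded); service 1797 days ≥ 180 days ✓; age 19 ≥ 18 ✓; 40 hrs/wk ≥ 32 ✓ → eligible.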